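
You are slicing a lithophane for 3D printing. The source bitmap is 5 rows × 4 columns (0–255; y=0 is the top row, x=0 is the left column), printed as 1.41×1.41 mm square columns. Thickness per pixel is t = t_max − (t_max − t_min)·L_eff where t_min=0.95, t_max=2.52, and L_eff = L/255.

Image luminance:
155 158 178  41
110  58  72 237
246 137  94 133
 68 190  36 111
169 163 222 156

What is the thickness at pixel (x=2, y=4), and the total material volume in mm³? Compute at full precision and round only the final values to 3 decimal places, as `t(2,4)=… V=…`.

span = t_max - t_min = 2.52 - 0.95 = 1.570
L(2,4) = 222, L_eff = 222/255 = 0.870588
t(2,4) = 2.52 - 1.570·0.870588 = 1.153
Σt over all 5·4 pixels = 427981/12750 ≈ 33.5671373
V = pitch²·Σt = 1.41²·427981/12750 = 66.735

t(2,4)=1.153 V=66.735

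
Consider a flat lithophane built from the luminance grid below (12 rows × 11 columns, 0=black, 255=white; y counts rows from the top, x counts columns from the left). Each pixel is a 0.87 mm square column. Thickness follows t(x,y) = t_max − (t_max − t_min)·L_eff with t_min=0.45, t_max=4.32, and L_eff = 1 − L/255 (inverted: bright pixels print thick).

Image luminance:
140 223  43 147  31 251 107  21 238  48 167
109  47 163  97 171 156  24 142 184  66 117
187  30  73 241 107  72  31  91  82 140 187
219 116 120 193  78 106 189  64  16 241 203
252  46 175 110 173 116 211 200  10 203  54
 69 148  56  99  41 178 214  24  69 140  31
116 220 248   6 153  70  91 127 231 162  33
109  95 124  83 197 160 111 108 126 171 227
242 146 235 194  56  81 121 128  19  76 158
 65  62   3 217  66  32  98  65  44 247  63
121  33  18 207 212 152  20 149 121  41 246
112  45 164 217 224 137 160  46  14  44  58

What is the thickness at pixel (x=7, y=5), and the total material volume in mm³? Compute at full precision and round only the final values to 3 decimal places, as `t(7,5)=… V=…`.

t(7,5)=0.814 V=229.029

span = t_max - t_min = 4.32 - 0.45 = 3.870
L(7,5) = 24, L_eff = 1 - 24/255 = 0.905882 (inverted)
t(7,5) = 4.32 - 3.870·0.905882 = 0.814
Σt over all 12·11 pixels = 642999/2125 ≈ 302.5877647
V = pitch²·Σt = 0.87²·642999/2125 = 229.029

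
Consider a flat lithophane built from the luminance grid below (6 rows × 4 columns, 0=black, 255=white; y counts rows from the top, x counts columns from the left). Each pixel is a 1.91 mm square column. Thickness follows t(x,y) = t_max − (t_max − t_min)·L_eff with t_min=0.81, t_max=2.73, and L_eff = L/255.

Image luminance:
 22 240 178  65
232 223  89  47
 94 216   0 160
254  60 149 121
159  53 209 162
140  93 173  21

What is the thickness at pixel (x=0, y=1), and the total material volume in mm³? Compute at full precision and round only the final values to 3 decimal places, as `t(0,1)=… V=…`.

t(0,1)=0.983 V=152.224

span = t_max - t_min = 2.73 - 0.81 = 1.920
L(0,1) = 232, L_eff = 232/255 = 0.909804
t(0,1) = 2.73 - 1.920·0.909804 = 0.983
Σt over all 6·4 pixels = 17734/425 ≈ 41.7270588
V = pitch²·Σt = 1.91²·17734/425 = 152.224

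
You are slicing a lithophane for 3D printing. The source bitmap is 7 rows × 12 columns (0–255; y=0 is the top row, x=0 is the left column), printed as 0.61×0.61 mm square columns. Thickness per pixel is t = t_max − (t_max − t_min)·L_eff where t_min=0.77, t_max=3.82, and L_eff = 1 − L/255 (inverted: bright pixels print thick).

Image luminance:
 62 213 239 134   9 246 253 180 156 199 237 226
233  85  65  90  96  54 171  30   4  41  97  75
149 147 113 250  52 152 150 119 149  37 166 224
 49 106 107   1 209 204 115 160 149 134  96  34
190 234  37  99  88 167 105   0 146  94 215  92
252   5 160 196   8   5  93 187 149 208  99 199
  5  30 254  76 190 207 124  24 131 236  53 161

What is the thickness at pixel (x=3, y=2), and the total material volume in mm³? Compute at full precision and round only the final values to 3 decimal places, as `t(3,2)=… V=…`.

t(3,2)=3.760 V=72.072

span = t_max - t_min = 3.82 - 0.77 = 3.050
L(3,2) = 250, L_eff = 1 - 250/255 = 0.019608 (inverted)
t(3,2) = 3.82 - 3.050·0.019608 = 3.760
Σt over all 7·12 pixels = 493907/2550 ≈ 193.6890196
V = pitch²·Σt = 0.61²·493907/2550 = 72.072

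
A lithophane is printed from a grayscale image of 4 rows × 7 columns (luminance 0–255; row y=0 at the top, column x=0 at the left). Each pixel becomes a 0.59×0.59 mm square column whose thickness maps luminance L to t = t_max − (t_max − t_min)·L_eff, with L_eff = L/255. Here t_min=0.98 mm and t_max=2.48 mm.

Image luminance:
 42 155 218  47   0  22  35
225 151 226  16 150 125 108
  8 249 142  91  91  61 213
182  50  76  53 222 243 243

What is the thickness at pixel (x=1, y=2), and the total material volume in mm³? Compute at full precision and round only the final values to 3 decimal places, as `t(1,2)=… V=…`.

t(1,2)=1.015 V=17.120

span = t_max - t_min = 2.48 - 0.98 = 1.500
L(1,2) = 249, L_eff = 249/255 = 0.976471
t(1,2) = 2.48 - 1.500·0.976471 = 1.015
Σt over all 4·7 pixels = 20902/425 ≈ 49.1811765
V = pitch²·Σt = 0.59²·20902/425 = 17.120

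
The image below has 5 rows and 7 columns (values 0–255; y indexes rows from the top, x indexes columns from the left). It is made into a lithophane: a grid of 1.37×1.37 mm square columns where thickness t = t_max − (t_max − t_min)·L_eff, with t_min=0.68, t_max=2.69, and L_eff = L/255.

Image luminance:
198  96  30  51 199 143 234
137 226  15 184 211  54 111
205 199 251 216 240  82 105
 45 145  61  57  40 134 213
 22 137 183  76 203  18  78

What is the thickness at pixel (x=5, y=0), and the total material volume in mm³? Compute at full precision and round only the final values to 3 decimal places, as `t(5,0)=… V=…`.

t(5,0)=1.563 V=108.671

span = t_max - t_min = 2.69 - 0.68 = 2.010
L(5,0) = 143, L_eff = 143/255 = 0.560784
t(5,0) = 2.69 - 2.010·0.560784 = 1.563
Σt over all 5·7 pixels = 246071/4250 ≈ 57.8990588
V = pitch²·Σt = 1.37²·246071/4250 = 108.671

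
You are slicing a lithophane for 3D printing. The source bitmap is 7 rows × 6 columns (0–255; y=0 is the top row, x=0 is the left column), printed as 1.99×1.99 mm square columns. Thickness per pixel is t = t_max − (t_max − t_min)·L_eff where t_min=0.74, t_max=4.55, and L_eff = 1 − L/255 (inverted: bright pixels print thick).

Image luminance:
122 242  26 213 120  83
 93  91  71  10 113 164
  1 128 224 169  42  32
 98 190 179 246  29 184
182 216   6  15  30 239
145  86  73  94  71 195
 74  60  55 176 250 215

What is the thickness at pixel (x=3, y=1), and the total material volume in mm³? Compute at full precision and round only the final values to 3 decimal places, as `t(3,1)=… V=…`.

span = t_max - t_min = 4.55 - 0.74 = 3.810
L(3,1) = 10, L_eff = 1 - 10/255 = 0.960784 (inverted)
t(3,1) = 4.55 - 3.810·0.960784 = 0.889
Σt over all 7·6 pixels = 226446/2125 ≈ 106.5628235
V = pitch²·Σt = 1.99²·226446/2125 = 421.999

t(3,1)=0.889 V=421.999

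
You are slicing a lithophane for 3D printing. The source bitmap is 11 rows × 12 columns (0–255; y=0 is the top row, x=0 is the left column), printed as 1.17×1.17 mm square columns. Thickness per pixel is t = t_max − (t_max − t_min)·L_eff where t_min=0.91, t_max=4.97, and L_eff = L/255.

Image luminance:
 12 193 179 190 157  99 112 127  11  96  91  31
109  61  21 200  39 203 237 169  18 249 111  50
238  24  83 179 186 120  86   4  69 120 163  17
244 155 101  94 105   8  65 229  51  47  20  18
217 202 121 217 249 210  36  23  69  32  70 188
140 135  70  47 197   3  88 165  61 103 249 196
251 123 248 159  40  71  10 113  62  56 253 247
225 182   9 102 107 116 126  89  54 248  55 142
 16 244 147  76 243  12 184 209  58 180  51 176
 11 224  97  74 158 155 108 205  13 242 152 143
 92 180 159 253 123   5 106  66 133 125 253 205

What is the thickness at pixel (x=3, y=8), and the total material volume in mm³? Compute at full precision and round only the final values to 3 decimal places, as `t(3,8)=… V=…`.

t(3,8)=3.760 V=543.993

span = t_max - t_min = 4.97 - 0.91 = 4.060
L(3,8) = 76, L_eff = 76/255 = 0.298039
t(3,8) = 4.97 - 4.060·0.298039 = 3.760
Σt over all 11·12 pixels = 67557/170 ≈ 397.3941176
V = pitch²·Σt = 1.17²·67557/170 = 543.993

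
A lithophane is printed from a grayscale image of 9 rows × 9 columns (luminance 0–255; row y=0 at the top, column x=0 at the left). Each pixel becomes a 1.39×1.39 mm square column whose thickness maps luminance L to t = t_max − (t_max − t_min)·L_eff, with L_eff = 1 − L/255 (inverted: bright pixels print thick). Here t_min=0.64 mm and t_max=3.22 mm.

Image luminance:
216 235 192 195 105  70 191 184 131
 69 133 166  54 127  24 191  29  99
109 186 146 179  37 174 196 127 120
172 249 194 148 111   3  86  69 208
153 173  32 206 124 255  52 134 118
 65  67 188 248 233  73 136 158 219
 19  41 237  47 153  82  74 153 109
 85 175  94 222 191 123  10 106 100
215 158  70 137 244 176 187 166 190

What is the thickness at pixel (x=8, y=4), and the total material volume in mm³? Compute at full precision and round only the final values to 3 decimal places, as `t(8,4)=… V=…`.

span = t_max - t_min = 3.22 - 0.64 = 2.580
L(8,4) = 118, L_eff = 1 - 118/255 = 0.537255 (inverted)
t(8,4) = 3.22 - 2.580·0.537255 = 1.834
Σt over all 9·9 pixels = 698609/4250 ≈ 164.3785882
V = pitch²·Σt = 1.39²·698609/4250 = 317.596

t(8,4)=1.834 V=317.596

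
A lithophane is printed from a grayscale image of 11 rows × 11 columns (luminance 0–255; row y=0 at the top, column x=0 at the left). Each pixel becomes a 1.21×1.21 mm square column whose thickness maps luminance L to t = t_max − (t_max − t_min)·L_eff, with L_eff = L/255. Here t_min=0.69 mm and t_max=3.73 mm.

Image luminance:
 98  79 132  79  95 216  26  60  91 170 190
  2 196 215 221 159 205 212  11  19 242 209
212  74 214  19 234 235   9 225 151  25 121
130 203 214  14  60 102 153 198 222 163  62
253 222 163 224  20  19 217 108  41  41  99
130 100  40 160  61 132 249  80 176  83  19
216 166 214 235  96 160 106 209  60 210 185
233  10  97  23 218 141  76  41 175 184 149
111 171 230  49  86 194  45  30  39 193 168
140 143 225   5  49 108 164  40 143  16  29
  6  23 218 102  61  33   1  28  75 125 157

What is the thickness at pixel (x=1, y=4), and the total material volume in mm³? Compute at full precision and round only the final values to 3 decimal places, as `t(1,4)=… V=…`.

span = t_max - t_min = 3.73 - 0.69 = 3.040
L(1,4) = 222, L_eff = 222/255 = 0.870588
t(1,4) = 3.73 - 3.040·0.870588 = 1.083
Σt over all 11·11 pixels = 462957/1700 ≈ 272.3276471
V = pitch²·Σt = 1.21²·462957/1700 = 398.715

t(1,4)=1.083 V=398.715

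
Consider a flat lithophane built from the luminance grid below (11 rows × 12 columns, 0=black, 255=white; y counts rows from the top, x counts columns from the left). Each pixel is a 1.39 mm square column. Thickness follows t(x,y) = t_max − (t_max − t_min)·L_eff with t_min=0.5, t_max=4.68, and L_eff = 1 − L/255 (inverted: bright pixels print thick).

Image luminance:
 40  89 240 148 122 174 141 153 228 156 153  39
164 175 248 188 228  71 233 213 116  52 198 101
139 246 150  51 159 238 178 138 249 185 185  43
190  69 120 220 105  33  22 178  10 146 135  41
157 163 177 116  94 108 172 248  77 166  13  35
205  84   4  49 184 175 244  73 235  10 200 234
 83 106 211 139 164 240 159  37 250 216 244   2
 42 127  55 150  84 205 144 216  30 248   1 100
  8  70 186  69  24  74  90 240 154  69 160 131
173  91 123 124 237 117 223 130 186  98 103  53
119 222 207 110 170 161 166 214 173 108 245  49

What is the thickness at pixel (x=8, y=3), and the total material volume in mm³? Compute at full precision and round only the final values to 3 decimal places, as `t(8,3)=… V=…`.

span = t_max - t_min = 4.68 - 0.5 = 4.180
L(8,3) = 10, L_eff = 1 - 10/255 = 0.960784 (inverted)
t(8,3) = 4.68 - 4.180·0.960784 = 0.664
Σt over all 11·12 pixels = 4656377/12750 ≈ 365.2060392
V = pitch²·Σt = 1.39²·4656377/12750 = 705.615

t(8,3)=0.664 V=705.615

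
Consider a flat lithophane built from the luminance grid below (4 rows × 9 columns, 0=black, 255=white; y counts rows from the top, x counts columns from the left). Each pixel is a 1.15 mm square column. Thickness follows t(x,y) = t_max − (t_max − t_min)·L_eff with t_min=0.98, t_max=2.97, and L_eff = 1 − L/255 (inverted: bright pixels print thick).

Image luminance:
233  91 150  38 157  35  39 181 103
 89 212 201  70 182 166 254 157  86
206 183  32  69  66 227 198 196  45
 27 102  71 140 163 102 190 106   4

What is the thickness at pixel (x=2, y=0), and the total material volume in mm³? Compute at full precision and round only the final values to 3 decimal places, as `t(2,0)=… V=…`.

t(2,0)=2.151 V=93.834

span = t_max - t_min = 2.97 - 0.98 = 1.990
L(2,0) = 150, L_eff = 1 - 150/255 = 0.411765 (inverted)
t(2,0) = 2.97 - 1.990·0.411765 = 2.151
Σt over all 4·9 pixels = 1809269/25500 ≈ 70.9517255
V = pitch²·Σt = 1.15²·1809269/25500 = 93.834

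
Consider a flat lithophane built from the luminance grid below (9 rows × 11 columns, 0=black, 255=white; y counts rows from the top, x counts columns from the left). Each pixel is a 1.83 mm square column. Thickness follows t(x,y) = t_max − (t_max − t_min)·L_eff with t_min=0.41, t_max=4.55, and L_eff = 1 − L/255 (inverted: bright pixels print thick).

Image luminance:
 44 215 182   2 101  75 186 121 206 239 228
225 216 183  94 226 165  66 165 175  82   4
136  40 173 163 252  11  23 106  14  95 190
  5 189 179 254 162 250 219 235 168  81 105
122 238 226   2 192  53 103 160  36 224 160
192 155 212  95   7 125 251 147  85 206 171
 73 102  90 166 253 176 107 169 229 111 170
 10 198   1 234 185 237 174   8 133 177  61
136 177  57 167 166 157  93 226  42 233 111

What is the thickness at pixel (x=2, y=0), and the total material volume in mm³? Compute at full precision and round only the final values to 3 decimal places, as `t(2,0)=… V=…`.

span = t_max - t_min = 4.55 - 0.41 = 4.140
L(2,0) = 182, L_eff = 1 - 182/255 = 0.286275 (inverted)
t(2,0) = 4.55 - 4.140·0.286275 = 3.365
Σt over all 9·11 pixels = 2282673/8500 ≈ 268.5497647
V = pitch²·Σt = 1.83²·2282673/8500 = 899.346

t(2,0)=3.365 V=899.346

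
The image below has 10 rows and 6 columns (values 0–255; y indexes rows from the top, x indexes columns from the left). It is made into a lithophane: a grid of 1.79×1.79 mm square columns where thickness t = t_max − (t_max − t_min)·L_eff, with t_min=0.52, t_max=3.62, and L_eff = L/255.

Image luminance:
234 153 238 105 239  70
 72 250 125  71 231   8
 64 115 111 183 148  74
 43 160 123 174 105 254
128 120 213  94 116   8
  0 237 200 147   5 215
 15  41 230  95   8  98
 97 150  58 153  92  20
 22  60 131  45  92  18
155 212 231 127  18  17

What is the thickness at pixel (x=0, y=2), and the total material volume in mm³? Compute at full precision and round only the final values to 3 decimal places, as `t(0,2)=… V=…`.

t(0,2)=2.842 V=422.567

span = t_max - t_min = 3.62 - 0.52 = 3.100
L(0,2) = 64, L_eff = 64/255 = 0.250980
t(0,2) = 3.62 - 3.100·0.250980 = 2.842
Σt over all 10·6 pixels = 168151/1275 ≈ 131.8831373
V = pitch²·Σt = 1.79²·168151/1275 = 422.567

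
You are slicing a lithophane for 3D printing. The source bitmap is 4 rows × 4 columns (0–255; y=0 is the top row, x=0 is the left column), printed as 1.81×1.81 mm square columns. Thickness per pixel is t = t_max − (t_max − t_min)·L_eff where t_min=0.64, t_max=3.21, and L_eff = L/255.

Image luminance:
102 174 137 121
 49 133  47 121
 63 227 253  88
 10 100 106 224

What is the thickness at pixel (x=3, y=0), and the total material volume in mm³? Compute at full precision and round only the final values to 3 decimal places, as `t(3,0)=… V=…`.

t(3,0)=1.991 V=103.710

span = t_max - t_min = 3.21 - 0.64 = 2.570
L(3,0) = 121, L_eff = 121/255 = 0.474510
t(3,0) = 3.21 - 2.570·0.474510 = 1.991
Σt over all 4·4 pixels = 9497/300 ≈ 31.6566667
V = pitch²·Σt = 1.81²·9497/300 = 103.710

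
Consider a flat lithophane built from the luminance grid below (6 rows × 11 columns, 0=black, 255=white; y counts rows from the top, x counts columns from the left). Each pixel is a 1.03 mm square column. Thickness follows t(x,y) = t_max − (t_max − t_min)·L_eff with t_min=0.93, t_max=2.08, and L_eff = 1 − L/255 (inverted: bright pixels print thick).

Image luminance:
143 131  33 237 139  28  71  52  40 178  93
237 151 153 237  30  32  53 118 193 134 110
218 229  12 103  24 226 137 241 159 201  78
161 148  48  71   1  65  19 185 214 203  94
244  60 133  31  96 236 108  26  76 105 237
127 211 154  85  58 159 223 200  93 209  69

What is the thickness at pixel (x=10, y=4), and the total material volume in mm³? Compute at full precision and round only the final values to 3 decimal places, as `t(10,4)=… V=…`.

span = t_max - t_min = 2.08 - 0.93 = 1.150
L(10,4) = 237, L_eff = 1 - 237/255 = 0.070588 (inverted)
t(10,4) = 2.08 - 1.150·0.070588 = 1.999
Σt over all 6·11 pixels = 42129/425 ≈ 99.1270588
V = pitch²·Σt = 1.03²·42129/425 = 105.164

t(10,4)=1.999 V=105.164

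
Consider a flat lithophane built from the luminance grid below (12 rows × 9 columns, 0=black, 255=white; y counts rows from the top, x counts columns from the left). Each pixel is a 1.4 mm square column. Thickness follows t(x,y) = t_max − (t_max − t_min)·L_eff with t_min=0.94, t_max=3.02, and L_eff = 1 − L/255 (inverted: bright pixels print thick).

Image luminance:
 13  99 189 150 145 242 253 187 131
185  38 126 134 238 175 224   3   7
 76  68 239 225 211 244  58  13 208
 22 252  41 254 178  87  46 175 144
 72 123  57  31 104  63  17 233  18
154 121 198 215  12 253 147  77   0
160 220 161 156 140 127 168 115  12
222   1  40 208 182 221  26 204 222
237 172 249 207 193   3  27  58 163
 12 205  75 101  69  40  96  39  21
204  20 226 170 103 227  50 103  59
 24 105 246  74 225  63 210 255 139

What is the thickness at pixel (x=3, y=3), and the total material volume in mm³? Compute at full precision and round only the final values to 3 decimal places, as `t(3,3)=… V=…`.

span = t_max - t_min = 3.02 - 0.94 = 2.080
L(3,3) = 254, L_eff = 1 - 254/255 = 0.003922 (inverted)
t(3,3) = 3.02 - 2.080·0.003922 = 3.012
Σt over all 12·9 pixels = 11014/51 ≈ 215.9607843
V = pitch²·Σt = 1.4²·11014/51 = 423.283

t(3,3)=3.012 V=423.283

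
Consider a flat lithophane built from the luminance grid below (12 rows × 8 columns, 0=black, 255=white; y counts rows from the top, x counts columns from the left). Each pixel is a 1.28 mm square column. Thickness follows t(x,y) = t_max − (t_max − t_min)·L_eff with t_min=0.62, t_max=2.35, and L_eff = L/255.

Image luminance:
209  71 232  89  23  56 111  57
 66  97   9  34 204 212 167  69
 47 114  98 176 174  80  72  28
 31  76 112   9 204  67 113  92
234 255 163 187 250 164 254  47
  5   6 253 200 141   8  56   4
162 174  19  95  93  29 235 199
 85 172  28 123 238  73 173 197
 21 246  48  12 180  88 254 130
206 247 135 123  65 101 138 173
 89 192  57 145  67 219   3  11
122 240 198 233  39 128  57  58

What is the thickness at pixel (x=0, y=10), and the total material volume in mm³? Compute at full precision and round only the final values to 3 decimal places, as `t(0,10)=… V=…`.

span = t_max - t_min = 2.35 - 0.62 = 1.730
L(0,10) = 89, L_eff = 89/255 = 0.349020
t(0,10) = 2.35 - 1.730·0.349020 = 1.746
Σt over all 12·8 pixels = 1877671/12750 ≈ 147.2683137
V = pitch²·Σt = 1.28²·1877671/12750 = 241.284

t(0,10)=1.746 V=241.284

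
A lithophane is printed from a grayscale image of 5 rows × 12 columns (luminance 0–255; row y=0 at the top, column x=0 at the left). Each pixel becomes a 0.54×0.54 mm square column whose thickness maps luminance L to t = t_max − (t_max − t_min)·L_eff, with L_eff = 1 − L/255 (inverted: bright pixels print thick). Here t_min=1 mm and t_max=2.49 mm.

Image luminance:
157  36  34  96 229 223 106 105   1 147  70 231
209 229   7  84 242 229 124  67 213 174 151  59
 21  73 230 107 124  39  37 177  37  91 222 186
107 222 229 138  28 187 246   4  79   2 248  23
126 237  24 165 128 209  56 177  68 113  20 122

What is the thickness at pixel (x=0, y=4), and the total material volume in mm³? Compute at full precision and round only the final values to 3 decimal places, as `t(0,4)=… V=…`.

t(0,4)=1.736 V=30.318

span = t_max - t_min = 2.49 - 1 = 1.490
L(0,4) = 126, L_eff = 1 - 126/255 = 0.505882 (inverted)
t(0,4) = 2.49 - 1.490·0.505882 = 1.736
Σt over all 5·12 pixels = 106049/1020 ≈ 103.9696078
V = pitch²·Σt = 0.54²·106049/1020 = 30.318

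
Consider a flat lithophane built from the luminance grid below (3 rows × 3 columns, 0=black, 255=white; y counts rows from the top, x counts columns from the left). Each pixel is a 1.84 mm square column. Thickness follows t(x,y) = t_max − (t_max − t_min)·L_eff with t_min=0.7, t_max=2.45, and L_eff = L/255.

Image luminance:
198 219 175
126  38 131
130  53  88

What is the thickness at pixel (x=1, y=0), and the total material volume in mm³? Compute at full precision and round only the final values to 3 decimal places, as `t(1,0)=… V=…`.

t(1,0)=0.947 V=47.747

span = t_max - t_min = 2.45 - 0.7 = 1.750
L(1,0) = 219, L_eff = 219/255 = 0.858824
t(1,0) = 2.45 - 1.750·0.858824 = 0.947
Σt over all 3·3 pixels = 959/68 ≈ 14.1029412
V = pitch²·Σt = 1.84²·959/68 = 47.747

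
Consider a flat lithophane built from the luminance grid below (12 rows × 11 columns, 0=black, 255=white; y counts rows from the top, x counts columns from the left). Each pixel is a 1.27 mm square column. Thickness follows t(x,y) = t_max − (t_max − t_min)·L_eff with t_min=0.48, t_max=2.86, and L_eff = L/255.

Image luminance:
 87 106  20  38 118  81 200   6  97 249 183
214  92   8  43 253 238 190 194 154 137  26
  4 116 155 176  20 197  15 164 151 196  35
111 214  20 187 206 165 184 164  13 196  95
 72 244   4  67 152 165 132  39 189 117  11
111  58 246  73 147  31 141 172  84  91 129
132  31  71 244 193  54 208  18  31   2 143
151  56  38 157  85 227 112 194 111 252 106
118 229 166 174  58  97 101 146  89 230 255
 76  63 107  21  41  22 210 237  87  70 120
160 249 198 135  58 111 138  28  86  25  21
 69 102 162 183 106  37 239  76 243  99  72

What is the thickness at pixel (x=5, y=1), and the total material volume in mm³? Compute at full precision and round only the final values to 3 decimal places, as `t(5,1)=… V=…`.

span = t_max - t_min = 2.86 - 0.48 = 2.380
L(5,1) = 238, L_eff = 238/255 = 0.933333
t(5,1) = 2.86 - 2.380·0.933333 = 0.639
Σt over all 12·11 pixels = 171679/750 ≈ 228.9053333
V = pitch²·Σt = 1.27²·171679/750 = 369.201

t(5,1)=0.639 V=369.201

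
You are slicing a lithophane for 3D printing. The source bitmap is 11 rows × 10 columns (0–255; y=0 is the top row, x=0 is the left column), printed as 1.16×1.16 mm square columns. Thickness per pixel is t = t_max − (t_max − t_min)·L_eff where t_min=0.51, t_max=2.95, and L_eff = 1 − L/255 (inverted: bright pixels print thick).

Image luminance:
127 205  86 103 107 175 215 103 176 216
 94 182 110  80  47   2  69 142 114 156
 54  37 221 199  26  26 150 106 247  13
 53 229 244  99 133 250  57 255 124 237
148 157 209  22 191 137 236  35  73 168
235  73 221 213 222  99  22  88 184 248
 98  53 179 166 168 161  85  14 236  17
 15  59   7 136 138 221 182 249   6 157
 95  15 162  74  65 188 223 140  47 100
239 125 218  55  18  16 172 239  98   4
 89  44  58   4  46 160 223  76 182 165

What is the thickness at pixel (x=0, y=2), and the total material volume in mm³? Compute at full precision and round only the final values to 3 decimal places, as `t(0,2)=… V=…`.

t(0,2)=1.027 V=254.935

span = t_max - t_min = 2.95 - 0.51 = 2.440
L(0,2) = 54, L_eff = 1 - 54/255 = 0.788235 (inverted)
t(0,2) = 2.95 - 2.440·0.788235 = 1.027
Σt over all 11·10 pixels = 2415589/12750 ≈ 189.4579608
V = pitch²·Σt = 1.16²·2415589/12750 = 254.935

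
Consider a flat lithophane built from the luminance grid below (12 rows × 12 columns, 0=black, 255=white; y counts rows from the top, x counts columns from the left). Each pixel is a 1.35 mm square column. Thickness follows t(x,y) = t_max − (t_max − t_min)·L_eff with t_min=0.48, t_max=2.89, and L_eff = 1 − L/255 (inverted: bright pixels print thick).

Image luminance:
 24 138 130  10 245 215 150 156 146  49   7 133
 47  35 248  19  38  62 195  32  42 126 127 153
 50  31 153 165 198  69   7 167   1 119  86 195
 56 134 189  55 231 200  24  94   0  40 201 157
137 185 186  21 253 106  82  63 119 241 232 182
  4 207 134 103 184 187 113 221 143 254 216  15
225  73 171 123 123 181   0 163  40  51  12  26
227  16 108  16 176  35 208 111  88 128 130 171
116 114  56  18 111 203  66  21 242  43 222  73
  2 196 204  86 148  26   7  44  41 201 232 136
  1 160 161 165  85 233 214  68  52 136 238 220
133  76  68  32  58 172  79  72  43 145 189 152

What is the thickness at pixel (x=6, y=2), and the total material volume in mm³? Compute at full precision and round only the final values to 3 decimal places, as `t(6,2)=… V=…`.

t(6,2)=0.546 V=417.047

span = t_max - t_min = 2.89 - 0.48 = 2.410
L(6,2) = 7, L_eff = 1 - 7/255 = 0.972549 (inverted)
t(6,2) = 2.89 - 2.410·0.972549 = 0.546
Σt over all 12·12 pixels = 1945073/8500 ≈ 228.8321176
V = pitch²·Σt = 1.35²·1945073/8500 = 417.047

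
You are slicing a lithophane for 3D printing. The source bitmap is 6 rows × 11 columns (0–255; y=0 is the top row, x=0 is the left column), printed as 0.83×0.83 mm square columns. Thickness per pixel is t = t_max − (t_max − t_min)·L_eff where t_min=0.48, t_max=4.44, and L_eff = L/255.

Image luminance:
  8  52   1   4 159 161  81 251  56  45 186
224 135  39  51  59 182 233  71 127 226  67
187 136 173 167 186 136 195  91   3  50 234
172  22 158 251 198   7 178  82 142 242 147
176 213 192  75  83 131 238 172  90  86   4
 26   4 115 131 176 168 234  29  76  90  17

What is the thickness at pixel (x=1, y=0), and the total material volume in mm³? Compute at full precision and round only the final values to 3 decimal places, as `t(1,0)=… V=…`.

t(1,0)=3.632 V=115.209

span = t_max - t_min = 4.44 - 0.48 = 3.960
L(1,0) = 52, L_eff = 52/255 = 0.203922
t(1,0) = 4.44 - 3.960·0.203922 = 3.632
Σt over all 6·11 pixels = 355377/2125 ≈ 167.2362353
V = pitch²·Σt = 0.83²·355377/2125 = 115.209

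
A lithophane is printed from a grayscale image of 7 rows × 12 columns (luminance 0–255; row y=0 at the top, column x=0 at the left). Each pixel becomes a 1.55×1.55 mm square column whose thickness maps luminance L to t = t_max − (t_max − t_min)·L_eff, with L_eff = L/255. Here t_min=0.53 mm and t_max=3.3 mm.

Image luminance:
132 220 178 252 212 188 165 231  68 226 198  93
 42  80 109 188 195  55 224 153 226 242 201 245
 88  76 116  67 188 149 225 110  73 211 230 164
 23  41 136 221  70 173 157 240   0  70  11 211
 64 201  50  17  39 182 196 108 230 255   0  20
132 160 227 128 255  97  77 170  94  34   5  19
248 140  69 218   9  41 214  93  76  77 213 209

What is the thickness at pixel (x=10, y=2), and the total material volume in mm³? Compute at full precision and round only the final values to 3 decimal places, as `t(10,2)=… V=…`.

t(10,2)=0.802 V=364.805

span = t_max - t_min = 3.3 - 0.53 = 2.770
L(10,2) = 230, L_eff = 230/255 = 0.901961
t(10,2) = 3.3 - 2.770·0.901961 = 0.802
Σt over all 7·12 pixels = 193601/1275 ≈ 151.8439216
V = pitch²·Σt = 1.55²·193601/1275 = 364.805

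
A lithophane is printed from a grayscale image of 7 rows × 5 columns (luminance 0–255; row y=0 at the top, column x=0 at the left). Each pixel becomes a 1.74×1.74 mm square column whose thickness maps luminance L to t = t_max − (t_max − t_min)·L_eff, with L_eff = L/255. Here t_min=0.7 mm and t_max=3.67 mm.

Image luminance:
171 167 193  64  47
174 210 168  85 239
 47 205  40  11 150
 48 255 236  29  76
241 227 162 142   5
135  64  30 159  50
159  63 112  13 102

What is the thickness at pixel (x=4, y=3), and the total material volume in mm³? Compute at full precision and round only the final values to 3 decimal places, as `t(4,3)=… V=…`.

span = t_max - t_min = 3.67 - 0.7 = 2.970
L(4,3) = 76, L_eff = 76/255 = 0.298039
t(4,3) = 3.67 - 2.970·0.298039 = 2.785
Σt over all 7·5 pixels = 167051/2125 ≈ 78.6122353
V = pitch²·Σt = 1.74²·167051/2125 = 238.006

t(4,3)=2.785 V=238.006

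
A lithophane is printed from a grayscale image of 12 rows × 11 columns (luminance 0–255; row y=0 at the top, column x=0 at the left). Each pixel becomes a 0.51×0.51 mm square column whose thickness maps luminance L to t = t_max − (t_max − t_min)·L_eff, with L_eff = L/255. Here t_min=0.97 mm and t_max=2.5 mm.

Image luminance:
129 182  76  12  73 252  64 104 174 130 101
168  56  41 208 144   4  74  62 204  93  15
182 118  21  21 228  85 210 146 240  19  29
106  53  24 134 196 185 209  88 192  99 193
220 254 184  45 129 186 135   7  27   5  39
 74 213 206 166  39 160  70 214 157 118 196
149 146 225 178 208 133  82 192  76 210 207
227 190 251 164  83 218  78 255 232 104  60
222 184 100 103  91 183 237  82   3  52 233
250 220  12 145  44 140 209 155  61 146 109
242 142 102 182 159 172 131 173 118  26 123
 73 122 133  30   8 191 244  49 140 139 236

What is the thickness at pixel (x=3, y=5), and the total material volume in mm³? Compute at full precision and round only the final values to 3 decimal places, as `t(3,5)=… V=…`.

span = t_max - t_min = 2.5 - 0.97 = 1.530
L(3,5) = 166, L_eff = 166/255 = 0.650980
t(3,5) = 2.5 - 1.530·0.650980 = 1.504
Σt over all 12·11 pixels = 224.568
V = pitch²·Σt = 0.51²·224.568 = 58.410

t(3,5)=1.504 V=58.410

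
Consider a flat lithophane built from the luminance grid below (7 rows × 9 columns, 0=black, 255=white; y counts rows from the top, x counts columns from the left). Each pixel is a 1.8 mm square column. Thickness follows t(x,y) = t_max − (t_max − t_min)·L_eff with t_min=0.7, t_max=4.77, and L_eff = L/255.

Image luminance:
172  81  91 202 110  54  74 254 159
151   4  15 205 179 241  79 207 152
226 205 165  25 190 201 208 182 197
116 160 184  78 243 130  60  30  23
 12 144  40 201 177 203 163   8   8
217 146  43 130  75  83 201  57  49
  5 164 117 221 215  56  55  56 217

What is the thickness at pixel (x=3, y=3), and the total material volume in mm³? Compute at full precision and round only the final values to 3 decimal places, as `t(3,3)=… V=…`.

span = t_max - t_min = 4.77 - 0.7 = 4.070
L(3,3) = 78, L_eff = 78/255 = 0.305882
t(3,3) = 4.77 - 4.070·0.305882 = 3.525
Σt over all 7·9 pixels = 4359793/25500 ≈ 170.9722745
V = pitch²·Σt = 1.8²·4359793/25500 = 553.950

t(3,3)=3.525 V=553.950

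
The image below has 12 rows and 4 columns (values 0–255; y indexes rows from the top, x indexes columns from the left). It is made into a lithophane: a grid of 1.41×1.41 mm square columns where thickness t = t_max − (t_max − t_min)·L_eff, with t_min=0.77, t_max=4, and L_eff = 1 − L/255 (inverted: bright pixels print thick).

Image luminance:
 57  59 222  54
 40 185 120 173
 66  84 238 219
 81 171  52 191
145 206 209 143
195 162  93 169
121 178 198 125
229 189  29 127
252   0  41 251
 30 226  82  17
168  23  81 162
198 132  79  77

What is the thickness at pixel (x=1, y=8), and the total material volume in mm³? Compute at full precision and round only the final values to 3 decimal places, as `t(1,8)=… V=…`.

t(1,8)=0.770 V=233.365

span = t_max - t_min = 4 - 0.77 = 3.230
L(1,8) = 0, L_eff = 1 - 0/255 = 1.000000 (inverted)
t(1,8) = 4 - 3.230·1.000000 = 0.770
Σt over all 12·4 pixels = 176071/1500 ≈ 117.3806667
V = pitch²·Σt = 1.41²·176071/1500 = 233.365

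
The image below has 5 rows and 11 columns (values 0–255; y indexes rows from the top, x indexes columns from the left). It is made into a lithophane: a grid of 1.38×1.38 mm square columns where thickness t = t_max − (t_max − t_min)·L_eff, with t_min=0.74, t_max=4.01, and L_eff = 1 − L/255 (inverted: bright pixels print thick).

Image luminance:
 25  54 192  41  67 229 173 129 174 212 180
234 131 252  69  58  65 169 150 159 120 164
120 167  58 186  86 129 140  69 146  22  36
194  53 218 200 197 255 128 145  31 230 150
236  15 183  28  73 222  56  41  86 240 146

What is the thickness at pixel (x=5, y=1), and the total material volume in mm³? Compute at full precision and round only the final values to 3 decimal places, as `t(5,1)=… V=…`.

t(5,1)=1.574 V=256.589

span = t_max - t_min = 4.01 - 0.74 = 3.270
L(5,1) = 65, L_eff = 1 - 65/255 = 0.745098 (inverted)
t(5,1) = 4.01 - 3.270·0.745098 = 1.574
Σt over all 5·11 pixels = 1145247/8500 ≈ 134.7349412
V = pitch²·Σt = 1.38²·1145247/8500 = 256.589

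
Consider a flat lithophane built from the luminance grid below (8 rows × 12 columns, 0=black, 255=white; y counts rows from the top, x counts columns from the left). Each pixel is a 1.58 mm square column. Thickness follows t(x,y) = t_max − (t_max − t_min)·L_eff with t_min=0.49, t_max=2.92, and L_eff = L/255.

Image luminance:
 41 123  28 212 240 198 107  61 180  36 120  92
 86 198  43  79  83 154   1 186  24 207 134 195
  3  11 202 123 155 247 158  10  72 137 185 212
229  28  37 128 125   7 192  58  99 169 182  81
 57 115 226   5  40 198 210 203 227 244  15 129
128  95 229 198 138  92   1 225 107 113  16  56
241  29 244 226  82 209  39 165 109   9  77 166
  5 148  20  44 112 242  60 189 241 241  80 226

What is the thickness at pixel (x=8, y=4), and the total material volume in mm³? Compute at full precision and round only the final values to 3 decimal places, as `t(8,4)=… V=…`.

t(8,4)=0.757 V=415.533

span = t_max - t_min = 2.92 - 0.49 = 2.430
L(8,4) = 227, L_eff = 227/255 = 0.890196
t(8,4) = 2.92 - 2.430·0.890196 = 0.757
Σt over all 8·12 pixels = 1414851/8500 ≈ 166.4530588
V = pitch²·Σt = 1.58²·1414851/8500 = 415.533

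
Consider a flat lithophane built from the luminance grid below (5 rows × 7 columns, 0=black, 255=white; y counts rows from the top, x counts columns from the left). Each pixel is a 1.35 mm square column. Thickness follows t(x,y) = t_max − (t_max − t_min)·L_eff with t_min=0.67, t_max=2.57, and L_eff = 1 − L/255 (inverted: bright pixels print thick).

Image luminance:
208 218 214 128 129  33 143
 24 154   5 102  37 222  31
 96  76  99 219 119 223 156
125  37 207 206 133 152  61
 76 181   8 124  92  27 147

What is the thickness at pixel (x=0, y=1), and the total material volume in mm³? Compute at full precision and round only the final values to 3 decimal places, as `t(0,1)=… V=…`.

span = t_max - t_min = 2.57 - 0.67 = 1.900
L(0,1) = 24, L_eff = 1 - 24/255 = 0.905882 (inverted)
t(0,1) = 2.57 - 1.900·0.905882 = 0.849
Σt over all 5·7 pixels = 93217/1700 ≈ 54.8335294
V = pitch²·Σt = 1.35²·93217/1700 = 99.934

t(0,1)=0.849 V=99.934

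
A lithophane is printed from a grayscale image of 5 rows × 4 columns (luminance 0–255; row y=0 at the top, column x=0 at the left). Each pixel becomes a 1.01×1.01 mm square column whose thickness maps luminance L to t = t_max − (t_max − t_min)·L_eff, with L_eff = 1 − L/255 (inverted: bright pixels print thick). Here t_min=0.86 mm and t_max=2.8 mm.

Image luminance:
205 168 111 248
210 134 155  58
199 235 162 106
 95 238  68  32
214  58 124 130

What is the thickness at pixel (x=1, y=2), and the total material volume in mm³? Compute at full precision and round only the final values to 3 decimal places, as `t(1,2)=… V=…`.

t(1,2)=2.648 V=40.440

span = t_max - t_min = 2.8 - 0.86 = 1.940
L(1,2) = 235, L_eff = 1 - 235/255 = 0.078431 (inverted)
t(1,2) = 2.8 - 1.940·0.078431 = 2.648
Σt over all 5·4 pixels = 10109/255 ≈ 39.6431373
V = pitch²·Σt = 1.01²·10109/255 = 40.440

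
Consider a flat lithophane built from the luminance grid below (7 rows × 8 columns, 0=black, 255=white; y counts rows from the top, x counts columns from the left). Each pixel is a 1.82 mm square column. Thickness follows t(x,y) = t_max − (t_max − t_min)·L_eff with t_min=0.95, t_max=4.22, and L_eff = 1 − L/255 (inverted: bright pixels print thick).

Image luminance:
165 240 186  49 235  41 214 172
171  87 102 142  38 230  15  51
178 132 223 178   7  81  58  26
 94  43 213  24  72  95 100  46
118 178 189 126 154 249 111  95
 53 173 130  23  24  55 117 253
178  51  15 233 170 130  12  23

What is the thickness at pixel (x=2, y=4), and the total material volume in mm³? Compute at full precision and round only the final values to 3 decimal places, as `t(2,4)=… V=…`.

t(2,4)=3.374 V=455.206

span = t_max - t_min = 4.22 - 0.95 = 3.270
L(2,4) = 189, L_eff = 1 - 189/255 = 0.258824 (inverted)
t(2,4) = 4.22 - 3.270·0.258824 = 3.374
Σt over all 7·8 pixels = 292028/2125 ≈ 137.4249412
V = pitch²·Σt = 1.82²·292028/2125 = 455.206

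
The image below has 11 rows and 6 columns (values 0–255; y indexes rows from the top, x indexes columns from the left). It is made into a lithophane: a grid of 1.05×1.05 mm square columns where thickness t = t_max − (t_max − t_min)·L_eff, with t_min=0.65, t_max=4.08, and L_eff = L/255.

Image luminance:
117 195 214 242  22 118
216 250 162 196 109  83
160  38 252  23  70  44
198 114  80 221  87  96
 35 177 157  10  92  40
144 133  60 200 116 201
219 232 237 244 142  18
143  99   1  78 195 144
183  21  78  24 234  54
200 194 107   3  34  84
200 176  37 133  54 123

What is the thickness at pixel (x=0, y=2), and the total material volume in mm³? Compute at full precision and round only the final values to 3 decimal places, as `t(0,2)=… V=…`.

t(0,2)=1.928 V=172.860

span = t_max - t_min = 4.08 - 0.65 = 3.430
L(0,2) = 160, L_eff = 160/255 = 0.627451
t(0,2) = 4.08 - 3.430·0.627451 = 1.928
Σt over all 11·6 pixels = 3998131/25500 ≈ 156.7894510
V = pitch²·Σt = 1.05²·3998131/25500 = 172.860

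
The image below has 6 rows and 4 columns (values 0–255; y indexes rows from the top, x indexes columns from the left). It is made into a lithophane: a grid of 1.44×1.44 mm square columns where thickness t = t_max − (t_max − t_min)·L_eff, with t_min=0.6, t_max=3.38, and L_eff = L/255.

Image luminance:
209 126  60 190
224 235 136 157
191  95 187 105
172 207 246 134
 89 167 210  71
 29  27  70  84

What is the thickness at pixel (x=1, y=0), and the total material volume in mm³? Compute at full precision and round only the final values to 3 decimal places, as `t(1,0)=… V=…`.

t(1,0)=2.006 V=90.874

span = t_max - t_min = 3.38 - 0.6 = 2.780
L(1,0) = 126, L_eff = 126/255 = 0.494118
t(1,0) = 3.38 - 2.780·0.494118 = 2.006
Σt over all 6·4 pixels = 558761/12750 ≈ 43.8243922
V = pitch²·Σt = 1.44²·558761/12750 = 90.874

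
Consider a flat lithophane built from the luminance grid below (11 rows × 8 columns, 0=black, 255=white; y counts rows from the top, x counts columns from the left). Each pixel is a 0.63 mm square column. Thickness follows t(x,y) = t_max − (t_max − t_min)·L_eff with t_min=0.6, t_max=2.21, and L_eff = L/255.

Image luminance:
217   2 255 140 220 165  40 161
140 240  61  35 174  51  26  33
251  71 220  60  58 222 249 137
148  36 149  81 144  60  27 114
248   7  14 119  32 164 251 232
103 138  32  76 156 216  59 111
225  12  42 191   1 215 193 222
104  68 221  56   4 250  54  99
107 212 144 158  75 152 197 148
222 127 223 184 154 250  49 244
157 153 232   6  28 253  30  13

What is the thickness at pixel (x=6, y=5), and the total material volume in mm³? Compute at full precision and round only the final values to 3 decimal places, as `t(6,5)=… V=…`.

t(6,5)=1.837 V=48.572

span = t_max - t_min = 2.21 - 0.6 = 1.610
L(6,5) = 59, L_eff = 59/255 = 0.231373
t(6,5) = 2.21 - 1.610·0.231373 = 1.837
Σt over all 11·8 pixels = 156031/1275 ≈ 122.3772549
V = pitch²·Σt = 0.63²·156031/1275 = 48.572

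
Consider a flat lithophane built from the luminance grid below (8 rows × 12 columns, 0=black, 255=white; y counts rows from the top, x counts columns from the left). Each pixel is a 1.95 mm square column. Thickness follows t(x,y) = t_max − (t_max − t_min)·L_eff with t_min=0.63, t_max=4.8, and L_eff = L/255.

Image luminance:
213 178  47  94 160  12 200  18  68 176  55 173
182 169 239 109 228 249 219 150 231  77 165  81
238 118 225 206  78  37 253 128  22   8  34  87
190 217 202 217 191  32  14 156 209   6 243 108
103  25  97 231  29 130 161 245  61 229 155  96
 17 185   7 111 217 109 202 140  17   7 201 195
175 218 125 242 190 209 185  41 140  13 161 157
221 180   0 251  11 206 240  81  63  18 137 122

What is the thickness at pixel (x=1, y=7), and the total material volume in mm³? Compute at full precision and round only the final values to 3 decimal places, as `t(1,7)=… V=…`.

span = t_max - t_min = 4.8 - 0.63 = 4.170
L(1,7) = 180, L_eff = 180/255 = 0.705882
t(1,7) = 4.8 - 4.170·0.705882 = 1.856
Σt over all 8·12 pixels = 525087/2125 ≈ 247.0997647
V = pitch²·Σt = 1.95²·525087/2125 = 939.597

t(1,7)=1.856 V=939.597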